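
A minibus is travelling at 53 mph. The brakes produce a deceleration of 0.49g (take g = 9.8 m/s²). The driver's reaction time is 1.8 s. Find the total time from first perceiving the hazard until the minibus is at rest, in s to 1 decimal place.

53 mph × 0.44704 = 23.6931 m/s.
a = 0.49 × 9.8 = 4.802 m/s².
Braking time = v/a = 23.6931 / 4.802 = 4.934 s.
Total = 1.8 + 4.934 = 6.734 s.

Total time ≈ 6.7 s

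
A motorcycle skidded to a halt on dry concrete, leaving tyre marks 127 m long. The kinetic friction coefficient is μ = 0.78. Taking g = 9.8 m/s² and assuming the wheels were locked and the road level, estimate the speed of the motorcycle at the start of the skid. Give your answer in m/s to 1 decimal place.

Initial speed ≈ 44.1 m/s

Deceleration a = μg = 0.78 × 9.8 = 7.644 m/s².
v = √(2a·d) = √(2 × 7.644 × 127) = √1941.576 = 44.0633 m/s.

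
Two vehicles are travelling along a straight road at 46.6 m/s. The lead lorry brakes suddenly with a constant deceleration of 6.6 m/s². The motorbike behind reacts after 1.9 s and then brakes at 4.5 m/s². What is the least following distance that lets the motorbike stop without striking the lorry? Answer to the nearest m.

Leader travels v²/(2a_L) = 2171.560 / 13.200 = 164.512 m before stopping.
Follower covers v·t_r = 46.6000 × 1.9 = 88.540 m while reacting, then v²/(2a_F) = 2171.560 / 9.000 = 241.284 m while braking, for a total of 88.540 + 241.284 = 329.824 m.
Since a_F ≤ a_L and the follower starts braking later, the follower is never slower than the leader, so the closest approach is when both have stopped.
Minimum gap = 329.824 − 164.512 = 165.312 m.

Minimum gap ≈ 165 m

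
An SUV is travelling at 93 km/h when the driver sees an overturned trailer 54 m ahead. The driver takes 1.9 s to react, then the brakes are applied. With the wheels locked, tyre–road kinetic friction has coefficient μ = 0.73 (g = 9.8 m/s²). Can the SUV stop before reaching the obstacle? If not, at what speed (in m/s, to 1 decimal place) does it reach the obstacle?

No — it strikes the obstacle at 24.4 m/s

93 km/h ÷ 3.6 = 25.8333 m/s.
a = μg = 0.73 × 9.8 = 7.154 m/s².
Reaction distance = 25.8333 × 1.9 = 49.083 m.
Braking distance needed to stop: v²/(2a) = 667.359 / 14.308 = 46.642 m, so total needed = 49.083 + 46.642 = 95.725 m > 54 m — it cannot stop.
Distance remaining when braking begins: 54 − 49.083 = 4.917 m.
v² = v₀² − 2a·d = 667.359 − 2 × 7.154 × 4.917 = 597.007 m²/s².
v = √597.007 = 24.434 m/s.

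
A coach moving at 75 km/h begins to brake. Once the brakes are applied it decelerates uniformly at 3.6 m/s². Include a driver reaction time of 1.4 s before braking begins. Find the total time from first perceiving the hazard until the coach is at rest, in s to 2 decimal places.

Total time ≈ 7.19 s

75 km/h ÷ 3.6 = 20.8333 m/s.
Braking time = v/a = 20.8333 / 3.600 = 5.787 s.
Total = 1.4 + 5.787 = 7.187 s.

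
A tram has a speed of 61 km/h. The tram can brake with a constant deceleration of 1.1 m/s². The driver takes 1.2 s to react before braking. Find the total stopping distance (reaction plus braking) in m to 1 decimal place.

61 km/h ÷ 3.6 = 16.9444 m/s.
Reaction distance = v·t_r = 16.9444 × 1.2 = 20.333 m.
Braking distance = v²/(2a) = 16.9444² / (2 × 1.100) = 287.113 / 2.200 = 130.506 m.
Total = 20.333 + 130.506 = 150.839 m.

Total stopping distance ≈ 150.8 m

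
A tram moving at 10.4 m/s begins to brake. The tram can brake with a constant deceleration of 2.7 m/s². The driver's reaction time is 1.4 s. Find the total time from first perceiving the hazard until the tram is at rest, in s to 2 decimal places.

Braking time = v/a = 10.4000 / 2.700 = 3.852 s.
Total = 1.4 + 3.852 = 5.252 s.

Total time ≈ 5.25 s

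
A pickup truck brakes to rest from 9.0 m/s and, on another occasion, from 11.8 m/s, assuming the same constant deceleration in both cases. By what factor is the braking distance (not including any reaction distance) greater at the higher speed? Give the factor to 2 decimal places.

Factor ≈ 1.72

Braking distance d = v²/(2a), so with a fixed, d ∝ v².
Factor = (11.8/9.0)² = 1.3111² = 1.7190.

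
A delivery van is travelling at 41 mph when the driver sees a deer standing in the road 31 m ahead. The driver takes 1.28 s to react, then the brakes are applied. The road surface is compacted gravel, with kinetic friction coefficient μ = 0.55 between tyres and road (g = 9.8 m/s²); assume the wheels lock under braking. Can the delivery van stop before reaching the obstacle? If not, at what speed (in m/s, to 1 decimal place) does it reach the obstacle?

41 mph × 0.44704 = 18.3286 m/s.
a = μg = 0.55 × 9.8 = 5.390 m/s².
Reaction distance = 18.3286 × 1.28 = 23.461 m.
Braking distance needed to stop: v²/(2a) = 335.938 / 10.780 = 31.163 m, so total needed = 23.461 + 31.163 = 54.624 m > 31 m — it cannot stop.
Distance remaining when braking begins: 31 − 23.461 = 7.539 m.
v² = v₀² − 2a·d = 335.938 − 2 × 5.390 × 7.539 = 254.668 m²/s².
v = √254.668 = 15.958 m/s.

No — it strikes the obstacle at 16.0 m/s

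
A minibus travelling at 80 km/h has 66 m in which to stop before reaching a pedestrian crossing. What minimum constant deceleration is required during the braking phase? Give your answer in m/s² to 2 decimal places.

Required deceleration ≈ 3.74 m/s²

80 km/h ÷ 3.6 = 22.2222 m/s.
v² = 2a·d ⇒ a = v²/(2d) = 22.2222² / (2 × 66.000) = 493.826 / 132.000 = 3.7411 m/s².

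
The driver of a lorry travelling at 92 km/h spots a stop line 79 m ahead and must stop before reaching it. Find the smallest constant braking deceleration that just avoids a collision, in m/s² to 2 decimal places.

Required deceleration ≈ 4.13 m/s²

92 km/h ÷ 3.6 = 25.5556 m/s.
v² = 2a·d ⇒ a = v²/(2d) = 25.5556² / (2 × 79.000) = 653.089 / 158.000 = 4.1335 m/s².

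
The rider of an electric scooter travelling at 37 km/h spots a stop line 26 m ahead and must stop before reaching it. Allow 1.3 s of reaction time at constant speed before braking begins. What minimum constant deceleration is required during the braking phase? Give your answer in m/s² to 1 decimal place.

Required deceleration ≈ 4.2 m/s²

37 km/h ÷ 3.6 = 10.2778 m/s.
Distance covered during reaction = 10.2778 × 1.3 = 13.361 m.
Distance available for braking: 26 − 13.361 = 12.639 m.
v² = 2a·d ⇒ a = v²/(2d) = 10.2778² / (2 × 12.639) = 105.633 / 25.278 = 4.1789 m/s².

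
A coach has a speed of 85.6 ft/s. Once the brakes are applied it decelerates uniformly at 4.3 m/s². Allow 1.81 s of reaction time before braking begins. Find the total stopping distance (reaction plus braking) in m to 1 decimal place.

Total stopping distance ≈ 126.4 m

85.6 ft/s × 0.3048 = 26.0909 m/s.
Reaction distance = v·t_r = 26.0909 × 1.81 = 47.225 m.
Braking distance = v²/(2a) = 26.0909² / (2 × 4.300) = 680.735 / 8.600 = 79.155 m.
Total = 47.225 + 79.155 = 126.380 m.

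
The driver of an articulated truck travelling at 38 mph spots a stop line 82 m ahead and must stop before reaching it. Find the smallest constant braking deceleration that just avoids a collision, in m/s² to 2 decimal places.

38 mph × 0.44704 = 16.9875 m/s.
v² = 2a·d ⇒ a = v²/(2d) = 16.9875² / (2 × 82.000) = 288.575 / 164.000 = 1.7596 m/s².

Required deceleration ≈ 1.76 m/s²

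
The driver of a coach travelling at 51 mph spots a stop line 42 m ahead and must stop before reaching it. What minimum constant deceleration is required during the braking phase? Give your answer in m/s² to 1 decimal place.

Required deceleration ≈ 6.2 m/s²

51 mph × 0.44704 = 22.7990 m/s.
v² = 2a·d ⇒ a = v²/(2d) = 22.7990² / (2 × 42.000) = 519.794 / 84.000 = 6.1880 m/s².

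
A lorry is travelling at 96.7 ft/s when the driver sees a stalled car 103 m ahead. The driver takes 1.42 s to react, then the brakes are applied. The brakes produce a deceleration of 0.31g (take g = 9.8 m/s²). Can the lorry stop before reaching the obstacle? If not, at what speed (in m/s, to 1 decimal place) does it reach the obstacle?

96.7 ft/s × 0.3048 = 29.4742 m/s.
a = 0.31 × 9.8 = 3.038 m/s².
Reaction distance = 29.4742 × 1.42 = 41.853 m.
Braking distance needed to stop: v²/(2a) = 868.728 / 6.076 = 142.977 m, so total needed = 41.853 + 142.977 = 184.830 m > 103 m — it cannot stop.
Distance remaining when braking begins: 103 − 41.853 = 61.147 m.
v² = v₀² − 2a·d = 868.728 − 2 × 3.038 × 61.147 = 497.199 m²/s².
v = √497.199 = 22.298 m/s.

No — it strikes the obstacle at 22.3 m/s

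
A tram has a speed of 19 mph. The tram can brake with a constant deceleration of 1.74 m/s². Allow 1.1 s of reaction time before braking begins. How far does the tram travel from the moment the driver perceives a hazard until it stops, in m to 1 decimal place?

Total stopping distance ≈ 30.1 m

19 mph × 0.44704 = 8.4938 m/s.
Reaction distance = v·t_r = 8.4938 × 1.1 = 9.343 m.
Braking distance = v²/(2a) = 8.4938² / (2 × 1.740) = 72.145 / 3.480 = 20.731 m.
Total = 9.343 + 20.731 = 30.074 m.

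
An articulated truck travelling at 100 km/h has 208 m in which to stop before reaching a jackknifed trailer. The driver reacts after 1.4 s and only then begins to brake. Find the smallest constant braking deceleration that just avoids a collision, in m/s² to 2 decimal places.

100 km/h ÷ 3.6 = 27.7778 m/s.
Distance covered during reaction = 27.7778 × 1.4 = 38.889 m.
Distance available for braking: 208 − 38.889 = 169.111 m.
v² = 2a·d ⇒ a = v²/(2d) = 27.7778² / (2 × 169.111) = 771.606 / 338.222 = 2.2814 m/s².

Required deceleration ≈ 2.28 m/s²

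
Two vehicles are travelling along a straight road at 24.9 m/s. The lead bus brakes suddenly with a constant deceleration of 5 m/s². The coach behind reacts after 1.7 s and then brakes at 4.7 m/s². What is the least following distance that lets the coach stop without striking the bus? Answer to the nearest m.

Minimum gap ≈ 46 m

Leader travels v²/(2a_L) = 620.010 / 10.000 = 62.001 m before stopping.
Follower covers v·t_r = 24.9000 × 1.7 = 42.330 m while reacting, then v²/(2a_F) = 620.010 / 9.400 = 65.959 m while braking, for a total of 42.330 + 65.959 = 108.289 m.
Since a_F ≤ a_L and the follower starts braking later, the follower is never slower than the leader, so the closest approach is when both have stopped.
Minimum gap = 108.289 − 62.001 = 46.288 m.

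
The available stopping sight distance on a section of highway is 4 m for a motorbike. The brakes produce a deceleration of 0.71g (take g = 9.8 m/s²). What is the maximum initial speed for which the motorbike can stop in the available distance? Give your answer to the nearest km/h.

Maximum speed ≈ 27 km/h

a = 0.71 × 9.8 = 6.958 m/s².
v²/(2a) = d ⇒ v = √(2 × 6.958 × 4) = √55.66 = 7.4606 m/s.
7.4606 m/s × 3.6 = 26.858 km/h.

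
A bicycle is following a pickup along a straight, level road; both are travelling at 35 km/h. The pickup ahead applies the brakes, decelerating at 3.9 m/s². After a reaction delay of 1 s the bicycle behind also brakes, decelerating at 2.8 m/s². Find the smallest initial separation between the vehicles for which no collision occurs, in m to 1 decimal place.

35 km/h ÷ 3.6 = 9.7222 m/s.
Leader travels v²/(2a_L) = 94.521 / 7.800 = 12.118 m before stopping.
Follower covers v·t_r = 9.7222 × 1 = 9.722 m while reacting, then v²/(2a_F) = 94.521 / 5.600 = 16.879 m while braking, for a total of 9.722 + 16.879 = 26.601 m.
Since a_F ≤ a_L and the follower starts braking later, the follower is never slower than the leader, so the closest approach is when both have stopped.
Minimum gap = 26.601 − 12.118 = 14.483 m.

Minimum gap ≈ 14.5 m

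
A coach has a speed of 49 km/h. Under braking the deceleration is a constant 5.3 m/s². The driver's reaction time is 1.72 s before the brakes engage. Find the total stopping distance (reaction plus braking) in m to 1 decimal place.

Total stopping distance ≈ 40.9 m

49 km/h ÷ 3.6 = 13.6111 m/s.
Reaction distance = v·t_r = 13.6111 × 1.72 = 23.411 m.
Braking distance = v²/(2a) = 13.6111² / (2 × 5.300) = 185.262 / 10.600 = 17.478 m.
Total = 23.411 + 17.478 = 40.889 m.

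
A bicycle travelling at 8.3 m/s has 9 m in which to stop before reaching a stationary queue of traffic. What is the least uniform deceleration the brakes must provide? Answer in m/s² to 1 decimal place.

v² = 2a·d ⇒ a = v²/(2d) = 8.3000² / (2 × 9.000) = 68.890 / 18.000 = 3.8272 m/s².

Required deceleration ≈ 3.8 m/s²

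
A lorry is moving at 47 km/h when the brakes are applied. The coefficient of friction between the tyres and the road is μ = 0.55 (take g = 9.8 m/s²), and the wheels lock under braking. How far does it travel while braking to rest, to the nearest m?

Braking distance ≈ 16 m

47 km/h ÷ 3.6 = 13.0556 m/s.
a = μg = 0.55 × 9.8 = 5.390 m/s².
Braking distance = v²/(2a) = 13.0556² / (2 × 5.390) = 170.449 / 10.780 = 15.812 m.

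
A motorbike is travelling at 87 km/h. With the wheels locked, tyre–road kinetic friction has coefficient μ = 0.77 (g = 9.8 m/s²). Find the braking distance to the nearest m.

Braking distance ≈ 39 m

87 km/h ÷ 3.6 = 24.1667 m/s.
a = μg = 0.77 × 9.8 = 7.546 m/s².
Braking distance = v²/(2a) = 24.1667² / (2 × 7.546) = 584.029 / 15.092 = 38.698 m.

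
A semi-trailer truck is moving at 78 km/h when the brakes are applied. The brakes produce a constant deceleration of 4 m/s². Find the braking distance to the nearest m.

78 km/h ÷ 3.6 = 21.6667 m/s.
Braking distance = v²/(2a) = 21.6667² / (2 × 4.000) = 469.446 / 8.000 = 58.681 m.

Braking distance ≈ 59 m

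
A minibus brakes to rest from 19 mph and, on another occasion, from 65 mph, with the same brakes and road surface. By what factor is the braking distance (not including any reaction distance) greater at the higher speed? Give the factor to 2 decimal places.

Factor ≈ 11.70

Braking distance d = v²/(2a), so with a fixed, d ∝ v².
Factor = (65/19)² = 3.4211² = 11.7039.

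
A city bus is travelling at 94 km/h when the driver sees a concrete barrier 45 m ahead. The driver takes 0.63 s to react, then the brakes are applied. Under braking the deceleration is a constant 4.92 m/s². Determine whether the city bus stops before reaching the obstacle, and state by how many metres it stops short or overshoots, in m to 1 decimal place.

No — it overshoots by 40.7 m

94 km/h ÷ 3.6 = 26.1111 m/s.
Reaction distance = 26.1111 × 0.63 = 16.450 m.
Braking distance = v²/(2a) = 681.790 / 9.840 = 69.288 m.
Total stopping distance = 16.450 + 69.288 = 85.738 m, vs 45 m available — it cannot stop in time and overshoots by 85.738 − 45 = 40.738 m.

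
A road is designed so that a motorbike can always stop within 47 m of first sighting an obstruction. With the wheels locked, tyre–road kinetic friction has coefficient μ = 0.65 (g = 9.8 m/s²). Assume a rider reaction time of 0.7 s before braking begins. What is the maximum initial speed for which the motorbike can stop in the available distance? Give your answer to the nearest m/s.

a = μg = 0.65 × 9.8 = 6.370 m/s².
Stopping distance: v·t_r + v²/(2a) = 47 with t_r = 0.7 s and a = 6.370 m/s².
So v² + 8.918 v − 598.78 = 0.
Positive root: v = −a·t_r + √((a·t_r)² + 2a·d) = −4.459 + √(19.883 + 598.78) = 20.4139 m/s.

Maximum speed ≈ 20 m/s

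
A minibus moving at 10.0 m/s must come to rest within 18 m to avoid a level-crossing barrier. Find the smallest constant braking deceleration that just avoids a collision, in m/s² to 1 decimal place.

Required deceleration ≈ 2.8 m/s²

v² = 2a·d ⇒ a = v²/(2d) = 10.0000² / (2 × 18.000) = 100.000 / 36.000 = 2.7778 m/s².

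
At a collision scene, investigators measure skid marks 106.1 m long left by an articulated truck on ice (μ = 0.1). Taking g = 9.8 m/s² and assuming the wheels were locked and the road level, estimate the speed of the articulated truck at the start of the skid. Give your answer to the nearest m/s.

Deceleration a = μg = 0.1 × 9.8 = 0.980 m/s².
v = √(2a·d) = √(2 × 0.980 × 106.1) = √207.956 = 14.4207 m/s.

Initial speed ≈ 14 m/s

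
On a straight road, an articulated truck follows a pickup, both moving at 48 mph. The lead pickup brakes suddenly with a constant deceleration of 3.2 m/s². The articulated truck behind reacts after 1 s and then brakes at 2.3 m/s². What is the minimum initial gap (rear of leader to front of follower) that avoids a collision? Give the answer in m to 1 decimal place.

Minimum gap ≈ 49.6 m

48 mph × 0.44704 = 21.4579 m/s.
Leader travels v²/(2a_L) = 460.441 / 6.400 = 71.944 m before stopping.
Follower covers v·t_r = 21.4579 × 1 = 21.458 m while reacting, then v²/(2a_F) = 460.441 / 4.600 = 100.096 m while braking, for a total of 21.458 + 100.096 = 121.554 m.
Since a_F ≤ a_L and the follower starts braking later, the follower is never slower than the leader, so the closest approach is when both have stopped.
Minimum gap = 121.554 − 71.944 = 49.610 m.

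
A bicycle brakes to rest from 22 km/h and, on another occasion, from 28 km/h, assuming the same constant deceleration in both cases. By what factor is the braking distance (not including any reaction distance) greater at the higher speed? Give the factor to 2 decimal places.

Braking distance d = v²/(2a), so with a fixed, d ∝ v².
Factor = (28/22)² = 1.2727² = 1.6198.

Factor ≈ 1.62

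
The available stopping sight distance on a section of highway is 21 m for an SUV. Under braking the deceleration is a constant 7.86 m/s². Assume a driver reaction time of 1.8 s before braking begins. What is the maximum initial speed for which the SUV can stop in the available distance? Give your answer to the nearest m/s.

Stopping distance: v·t_r + v²/(2a) = 21 with t_r = 1.8 s and a = 7.860 m/s².
So v² + 28.296 v − 330.12 = 0.
Positive root: v = −a·t_r + √((a·t_r)² + 2a·d) = −14.148 + √(200.166 + 330.12) = 8.8799 m/s.

Maximum speed ≈ 9 m/s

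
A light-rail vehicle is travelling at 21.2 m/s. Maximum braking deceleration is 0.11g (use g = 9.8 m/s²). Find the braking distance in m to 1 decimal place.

a = 0.11 × 9.8 = 1.078 m/s².
Braking distance = v²/(2a) = 21.2000² / (2 × 1.078) = 449.440 / 2.156 = 208.460 m.

Braking distance ≈ 208.5 m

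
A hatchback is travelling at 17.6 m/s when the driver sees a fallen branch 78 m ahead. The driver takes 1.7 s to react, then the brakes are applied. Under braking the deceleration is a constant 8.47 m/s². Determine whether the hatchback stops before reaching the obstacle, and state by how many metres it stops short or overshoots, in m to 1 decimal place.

Reaction distance = 17.6000 × 1.7 = 29.920 m.
Braking distance = v²/(2a) = 309.760 / 16.940 = 18.286 m.
Total stopping distance = 29.920 + 18.286 = 48.206 m, vs 78 m available — it stops with 78 − 48.206 = 29.794 m to spare.

Yes — it stops 29.8 m short of the obstacle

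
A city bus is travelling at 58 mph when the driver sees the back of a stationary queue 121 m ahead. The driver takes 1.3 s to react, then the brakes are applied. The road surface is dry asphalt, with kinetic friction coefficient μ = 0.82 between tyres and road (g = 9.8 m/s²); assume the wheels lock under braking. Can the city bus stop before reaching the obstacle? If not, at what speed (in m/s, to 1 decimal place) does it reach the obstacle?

58 mph × 0.44704 = 25.9283 m/s.
a = μg = 0.82 × 9.8 = 8.036 m/s².
Reaction distance = 25.9283 × 1.3 = 33.707 m.
Braking distance = v²/(2a) = 672.277 / 16.072 = 41.829 m.
Total stopping distance = 33.707 + 41.829 = 75.536 m, vs 121 m available — it stops with 121 − 75.536 = 45.464 m to spare.

Yes — it stops about 45.5 m short of the obstacle, so it never reaches it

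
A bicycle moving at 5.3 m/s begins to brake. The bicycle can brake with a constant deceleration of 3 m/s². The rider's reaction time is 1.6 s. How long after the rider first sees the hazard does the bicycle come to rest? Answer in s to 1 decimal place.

Total time ≈ 3.4 s

Braking time = v/a = 5.3000 / 3.000 = 1.767 s.
Total = 1.6 + 1.767 = 3.367 s.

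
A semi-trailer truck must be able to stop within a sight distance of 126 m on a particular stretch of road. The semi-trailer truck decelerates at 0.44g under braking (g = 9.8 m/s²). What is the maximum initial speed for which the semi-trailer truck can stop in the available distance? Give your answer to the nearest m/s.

Maximum speed ≈ 33 m/s

a = 0.44 × 9.8 = 4.312 m/s².
v²/(2a) = d ⇒ v = √(2 × 4.312 × 126) = √1086.62 = 32.9639 m/s.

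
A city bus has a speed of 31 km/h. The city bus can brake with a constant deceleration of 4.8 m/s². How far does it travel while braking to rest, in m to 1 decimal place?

Braking distance ≈ 7.7 m

31 km/h ÷ 3.6 = 8.6111 m/s.
Braking distance = v²/(2a) = 8.6111² / (2 × 4.800) = 74.151 / 9.600 = 7.724 m.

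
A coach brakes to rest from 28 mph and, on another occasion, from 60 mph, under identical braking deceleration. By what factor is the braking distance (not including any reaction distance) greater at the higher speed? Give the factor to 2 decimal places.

Braking distance d = v²/(2a), so with a fixed, d ∝ v².
Factor = (60/28)² = 2.1429² = 4.5920.

Factor ≈ 4.59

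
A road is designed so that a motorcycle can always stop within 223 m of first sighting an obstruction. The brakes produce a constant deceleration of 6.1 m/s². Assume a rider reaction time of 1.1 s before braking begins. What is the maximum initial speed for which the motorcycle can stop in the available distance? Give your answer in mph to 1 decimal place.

Stopping distance: v·t_r + v²/(2a) = 223 with t_r = 1.1 s and a = 6.100 m/s².
So v² + 13.420 v − 2720.60 = 0.
Positive root: v = −a·t_r + √((a·t_r)² + 2a·d) = −6.710 + √(45.024 + 2720.60) = 45.8792 m/s.
45.8792 m/s ÷ 0.44704 = 102.629 mph.

Maximum speed ≈ 102.6 mph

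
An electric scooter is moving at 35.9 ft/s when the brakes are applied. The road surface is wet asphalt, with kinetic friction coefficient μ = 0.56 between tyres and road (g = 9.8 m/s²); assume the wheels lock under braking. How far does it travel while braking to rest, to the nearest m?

Braking distance ≈ 11 m

35.9 ft/s × 0.3048 = 10.9423 m/s.
a = μg = 0.56 × 9.8 = 5.488 m/s².
Braking distance = v²/(2a) = 10.9423² / (2 × 5.488) = 119.734 / 10.976 = 10.909 m.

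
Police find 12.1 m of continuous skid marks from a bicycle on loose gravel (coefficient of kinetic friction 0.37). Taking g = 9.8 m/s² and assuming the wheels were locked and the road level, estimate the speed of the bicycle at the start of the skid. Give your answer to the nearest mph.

Initial speed ≈ 21 mph

Deceleration a = μg = 0.37 × 9.8 = 3.626 m/s².
v = √(2a·d) = √(2 × 3.626 × 12.1) = √87.749 = 9.3674 m/s.
= 9.3674 ÷ 0.44704 = 20.954 mph.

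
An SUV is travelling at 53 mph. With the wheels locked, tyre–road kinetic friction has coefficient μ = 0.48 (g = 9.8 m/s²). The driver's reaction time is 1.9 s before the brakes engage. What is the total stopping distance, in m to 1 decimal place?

53 mph × 0.44704 = 23.6931 m/s.
a = μg = 0.48 × 9.8 = 4.704 m/s².
Reaction distance = v·t_r = 23.6931 × 1.9 = 45.017 m.
Braking distance = v²/(2a) = 23.6931² / (2 × 4.704) = 561.363 / 9.408 = 59.669 m.
Total = 45.017 + 59.669 = 104.686 m.

Total stopping distance ≈ 104.7 m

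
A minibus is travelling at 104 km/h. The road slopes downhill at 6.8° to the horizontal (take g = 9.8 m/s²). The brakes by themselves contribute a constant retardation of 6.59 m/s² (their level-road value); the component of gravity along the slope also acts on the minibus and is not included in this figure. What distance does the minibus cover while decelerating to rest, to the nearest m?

Braking distance ≈ 77 m

104 km/h ÷ 3.6 = 28.8889 m/s.
Gravity along the downhill slope reduces the braking deceleration: a_eff = 6.590 − 9.8·sin 6.8° = 6.590 − 1.160 = 5.430 m/s².
Braking distance = v²/(2a) = 28.8889² / (2 × 5.430) = 834.569 / 10.860 = 76.848 m.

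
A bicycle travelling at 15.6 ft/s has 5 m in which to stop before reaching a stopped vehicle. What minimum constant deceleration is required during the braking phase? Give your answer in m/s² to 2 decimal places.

Required deceleration ≈ 2.26 m/s²

15.6 ft/s × 0.3048 = 4.7549 m/s.
v² = 2a·d ⇒ a = v²/(2d) = 4.7549² / (2 × 5.000) = 22.609 / 10.000 = 2.2609 m/s².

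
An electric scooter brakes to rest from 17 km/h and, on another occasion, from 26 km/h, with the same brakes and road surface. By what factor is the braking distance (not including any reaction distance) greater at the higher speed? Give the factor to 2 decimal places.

Braking distance d = v²/(2a), so with a fixed, d ∝ v².
Factor = (26/17)² = 1.5294² = 2.3391.

Factor ≈ 2.34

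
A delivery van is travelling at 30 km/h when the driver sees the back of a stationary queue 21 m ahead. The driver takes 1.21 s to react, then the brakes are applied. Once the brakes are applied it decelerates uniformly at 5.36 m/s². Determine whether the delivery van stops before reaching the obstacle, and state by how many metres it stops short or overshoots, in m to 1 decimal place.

30 km/h ÷ 3.6 = 8.3333 m/s.
Reaction distance = 8.3333 × 1.21 = 10.083 m.
Braking distance = v²/(2a) = 69.444 / 10.720 = 6.478 m.
Total stopping distance = 10.083 + 6.478 = 16.561 m, vs 21 m available — it stops with 21 − 16.561 = 4.439 m to spare.

Yes — it stops 4.4 m short of the obstacle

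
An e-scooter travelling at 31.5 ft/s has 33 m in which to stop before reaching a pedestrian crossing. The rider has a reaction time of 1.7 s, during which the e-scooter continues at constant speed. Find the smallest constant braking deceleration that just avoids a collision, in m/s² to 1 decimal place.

31.5 ft/s × 0.3048 = 9.6012 m/s.
Distance covered during reaction = 9.6012 × 1.7 = 16.322 m.
Distance available for braking: 33 − 16.322 = 16.678 m.
v² = 2a·d ⇒ a = v²/(2d) = 9.6012² / (2 × 16.678) = 92.183 / 33.356 = 2.7636 m/s².

Required deceleration ≈ 2.8 m/s²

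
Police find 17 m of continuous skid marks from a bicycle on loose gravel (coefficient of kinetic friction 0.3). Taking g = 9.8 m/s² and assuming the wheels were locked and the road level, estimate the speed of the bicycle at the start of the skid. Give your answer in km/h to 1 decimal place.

Initial speed ≈ 36.0 km/h

Deceleration a = μg = 0.3 × 9.8 = 2.940 m/s².
v = √(2a·d) = √(2 × 2.940 × 17) = √99.960 = 9.9980 m/s.
= 9.9980 × 3.6 = 35.993 km/h.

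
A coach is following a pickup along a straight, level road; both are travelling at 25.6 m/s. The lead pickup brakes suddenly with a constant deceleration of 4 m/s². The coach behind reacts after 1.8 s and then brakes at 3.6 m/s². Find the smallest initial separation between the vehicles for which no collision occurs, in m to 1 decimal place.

Minimum gap ≈ 55.2 m

Leader travels v²/(2a_L) = 655.360 / 8.000 = 81.920 m before stopping.
Follower covers v·t_r = 25.6000 × 1.8 = 46.080 m while reacting, then v²/(2a_F) = 655.360 / 7.200 = 91.022 m while braking, for a total of 46.080 + 91.022 = 137.102 m.
Since a_F ≤ a_L and the follower starts braking later, the follower is never slower than the leader, so the closest approach is when both have stopped.
Minimum gap = 137.102 − 81.920 = 55.182 m.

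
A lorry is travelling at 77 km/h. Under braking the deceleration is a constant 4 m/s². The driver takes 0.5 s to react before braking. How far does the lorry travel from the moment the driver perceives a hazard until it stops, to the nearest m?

77 km/h ÷ 3.6 = 21.3889 m/s.
Reaction distance = v·t_r = 21.3889 × 0.5 = 10.694 m.
Braking distance = v²/(2a) = 21.3889² / (2 × 4.000) = 457.485 / 8.000 = 57.186 m.
Total = 10.694 + 57.186 = 67.880 m.

Total stopping distance ≈ 68 m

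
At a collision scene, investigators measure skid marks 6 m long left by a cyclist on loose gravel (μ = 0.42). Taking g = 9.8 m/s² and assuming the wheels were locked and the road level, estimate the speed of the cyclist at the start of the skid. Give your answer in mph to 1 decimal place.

Initial speed ≈ 15.7 mph

Deceleration a = μg = 0.42 × 9.8 = 4.116 m/s².
v = √(2a·d) = √(2 × 4.116 × 6) = √49.392 = 7.0279 m/s.
= 7.0279 ÷ 0.44704 = 15.721 mph.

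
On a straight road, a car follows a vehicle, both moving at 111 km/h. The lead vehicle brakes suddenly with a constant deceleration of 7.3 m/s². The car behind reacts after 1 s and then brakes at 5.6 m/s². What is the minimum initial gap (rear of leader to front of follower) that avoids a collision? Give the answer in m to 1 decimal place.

Minimum gap ≈ 50.6 m

111 km/h ÷ 3.6 = 30.8333 m/s.
Leader travels v²/(2a_L) = 950.692 / 14.600 = 65.116 m before stopping.
Follower covers v·t_r = 30.8333 × 1 = 30.833 m while reacting, then v²/(2a_F) = 950.692 / 11.200 = 84.883 m while braking, for a total of 30.833 + 84.883 = 115.716 m.
Since a_F ≤ a_L and the follower starts braking later, the follower is never slower than the leader, so the closest approach is when both have stopped.
Minimum gap = 115.716 − 65.116 = 50.600 m.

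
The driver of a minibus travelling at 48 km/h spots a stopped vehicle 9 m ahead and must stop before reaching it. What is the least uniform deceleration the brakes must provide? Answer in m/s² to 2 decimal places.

Required deceleration ≈ 9.88 m/s²

48 km/h ÷ 3.6 = 13.3333 m/s.
v² = 2a·d ⇒ a = v²/(2d) = 13.3333² / (2 × 9.000) = 177.777 / 18.000 = 9.8765 m/s².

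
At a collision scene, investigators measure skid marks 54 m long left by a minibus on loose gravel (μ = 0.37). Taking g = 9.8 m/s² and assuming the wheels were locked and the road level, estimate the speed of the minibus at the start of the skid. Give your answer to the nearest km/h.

Initial speed ≈ 71 km/h

Deceleration a = μg = 0.37 × 9.8 = 3.626 m/s².
v = √(2a·d) = √(2 × 3.626 × 54) = √391.608 = 19.7891 m/s.
= 19.7891 × 3.6 = 71.241 km/h.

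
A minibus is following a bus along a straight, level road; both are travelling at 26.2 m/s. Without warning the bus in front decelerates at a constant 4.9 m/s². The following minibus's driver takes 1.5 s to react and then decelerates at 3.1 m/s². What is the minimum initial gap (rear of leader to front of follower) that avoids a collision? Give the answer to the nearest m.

Minimum gap ≈ 80 m

Leader travels v²/(2a_L) = 686.440 / 9.800 = 70.045 m before stopping.
Follower covers v·t_r = 26.2000 × 1.5 = 39.300 m while reacting, then v²/(2a_F) = 686.440 / 6.200 = 110.716 m while braking, for a total of 39.300 + 110.716 = 150.016 m.
Since a_F ≤ a_L and the follower starts braking later, the follower is never slower than the leader, so the closest approach is when both have stopped.
Minimum gap = 150.016 − 70.045 = 79.971 m.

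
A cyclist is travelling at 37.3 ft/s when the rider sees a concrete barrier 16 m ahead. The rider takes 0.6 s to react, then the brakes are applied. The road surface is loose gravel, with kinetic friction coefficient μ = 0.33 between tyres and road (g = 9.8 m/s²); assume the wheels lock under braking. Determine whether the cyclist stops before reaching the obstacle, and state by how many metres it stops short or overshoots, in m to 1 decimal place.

37.3 ft/s × 0.3048 = 11.3690 m/s.
a = μg = 0.33 × 9.8 = 3.234 m/s².
Reaction distance = 11.3690 × 0.6 = 6.821 m.
Braking distance = v²/(2a) = 129.254 / 6.468 = 19.984 m.
Total stopping distance = 6.821 + 19.984 = 26.805 m, vs 16 m available — it cannot stop in time and overshoots by 26.805 − 16 = 10.805 m.

No — it overshoots by 10.8 m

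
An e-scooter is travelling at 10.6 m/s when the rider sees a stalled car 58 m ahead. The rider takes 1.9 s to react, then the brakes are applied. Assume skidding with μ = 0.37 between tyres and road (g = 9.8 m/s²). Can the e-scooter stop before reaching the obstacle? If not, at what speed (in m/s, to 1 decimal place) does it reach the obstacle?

a = μg = 0.37 × 9.8 = 3.626 m/s².
Reaction distance = 10.6000 × 1.9 = 20.140 m.
Braking distance = v²/(2a) = 112.360 / 7.252 = 15.494 m.
Total stopping distance = 20.140 + 15.494 = 35.634 m, vs 58 m available — it stops with 58 − 35.634 = 22.366 m to spare.

Yes — it stops about 22.4 m short of the obstacle, so it never reaches it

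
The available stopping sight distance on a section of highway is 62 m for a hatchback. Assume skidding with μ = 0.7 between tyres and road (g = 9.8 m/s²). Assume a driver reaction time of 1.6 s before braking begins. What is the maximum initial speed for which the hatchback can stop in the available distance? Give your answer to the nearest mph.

a = μg = 0.7 × 9.8 = 6.860 m/s².
Stopping distance: v·t_r + v²/(2a) = 62 with t_r = 1.6 s and a = 6.860 m/s².
So v² + 21.952 v − 850.64 = 0.
Positive root: v = −a·t_r + √((a·t_r)² + 2a·d) = −10.976 + √(120.473 + 850.64) = 20.1867 m/s.
20.1867 m/s ÷ 0.44704 = 45.156 mph.

Maximum speed ≈ 45 mph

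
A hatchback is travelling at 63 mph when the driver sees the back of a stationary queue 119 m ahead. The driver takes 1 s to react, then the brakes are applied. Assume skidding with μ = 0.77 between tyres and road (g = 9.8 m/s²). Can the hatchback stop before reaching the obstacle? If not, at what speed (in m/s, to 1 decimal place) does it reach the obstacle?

63 mph × 0.44704 = 28.1635 m/s.
a = μg = 0.77 × 9.8 = 7.546 m/s².
Reaction distance = 28.1635 × 1 = 28.163 m.
Braking distance = v²/(2a) = 793.183 / 15.092 = 52.557 m.
Total stopping distance = 28.163 + 52.557 = 80.720 m, vs 119 m available — it stops with 119 − 80.720 = 38.280 m to spare.

Yes — it stops about 38.3 m short of the obstacle, so it never reaches it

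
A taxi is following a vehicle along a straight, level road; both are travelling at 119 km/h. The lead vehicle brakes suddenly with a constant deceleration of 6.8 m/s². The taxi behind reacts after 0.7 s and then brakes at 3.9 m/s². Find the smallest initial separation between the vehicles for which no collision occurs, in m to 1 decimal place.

Minimum gap ≈ 82.9 m

119 km/h ÷ 3.6 = 33.0556 m/s.
Leader travels v²/(2a_L) = 1092.673 / 13.600 = 80.344 m before stopping.
Follower covers v·t_r = 33.0556 × 0.7 = 23.139 m while reacting, then v²/(2a_F) = 1092.673 / 7.800 = 140.086 m while braking, for a total of 23.139 + 140.086 = 163.225 m.
Since a_F ≤ a_L and the follower starts braking later, the follower is never slower than the leader, so the closest approach is when both have stopped.
Minimum gap = 163.225 − 80.344 = 82.881 m.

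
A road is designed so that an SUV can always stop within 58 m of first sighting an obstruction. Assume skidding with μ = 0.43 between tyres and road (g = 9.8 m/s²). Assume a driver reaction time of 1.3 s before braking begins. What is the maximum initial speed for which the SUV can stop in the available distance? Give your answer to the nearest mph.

Maximum speed ≈ 39 mph

a = μg = 0.43 × 9.8 = 4.214 m/s².
Stopping distance: v·t_r + v²/(2a) = 58 with t_r = 1.3 s and a = 4.214 m/s².
So v² + 10.956 v − 488.82 = 0.
Positive root: v = −a·t_r + √((a·t_r)² + 2a·d) = −5.478 + √(30.008 + 488.82) = 17.2998 m/s.
17.2998 m/s ÷ 0.44704 = 38.699 mph.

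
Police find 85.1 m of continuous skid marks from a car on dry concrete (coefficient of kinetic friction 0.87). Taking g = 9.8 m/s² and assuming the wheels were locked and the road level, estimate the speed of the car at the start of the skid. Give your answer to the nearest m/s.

Initial speed ≈ 38 m/s

Deceleration a = μg = 0.87 × 9.8 = 8.526 m/s².
v = √(2a·d) = √(2 × 8.526 × 85.1) = √1451.125 = 38.0936 m/s.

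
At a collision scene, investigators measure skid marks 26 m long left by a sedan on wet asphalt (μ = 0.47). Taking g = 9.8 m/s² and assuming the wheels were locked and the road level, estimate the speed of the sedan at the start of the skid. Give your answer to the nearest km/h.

Deceleration a = μg = 0.47 × 9.8 = 4.606 m/s².
v = √(2a·d) = √(2 × 4.606 × 26) = √239.512 = 15.4762 m/s.
= 15.4762 × 3.6 = 55.714 km/h.

Initial speed ≈ 56 km/h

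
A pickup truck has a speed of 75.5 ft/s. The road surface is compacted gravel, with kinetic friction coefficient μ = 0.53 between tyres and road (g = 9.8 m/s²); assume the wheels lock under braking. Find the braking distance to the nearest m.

Braking distance ≈ 51 m

75.5 ft/s × 0.3048 = 23.0124 m/s.
a = μg = 0.53 × 9.8 = 5.194 m/s².
Braking distance = v²/(2a) = 23.0124² / (2 × 5.194) = 529.571 / 10.388 = 50.979 m.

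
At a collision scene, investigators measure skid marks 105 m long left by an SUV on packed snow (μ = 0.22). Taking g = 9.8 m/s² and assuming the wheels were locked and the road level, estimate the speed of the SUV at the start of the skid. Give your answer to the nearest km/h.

Initial speed ≈ 77 km/h

Deceleration a = μg = 0.22 × 9.8 = 2.156 m/s².
v = √(2a·d) = √(2 × 2.156 × 105) = √452.760 = 21.2782 m/s.
= 21.2782 × 3.6 = 76.602 km/h.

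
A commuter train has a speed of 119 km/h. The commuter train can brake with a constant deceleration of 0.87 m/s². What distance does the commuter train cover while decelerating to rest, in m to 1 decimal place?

119 km/h ÷ 3.6 = 33.0556 m/s.
Braking distance = v²/(2a) = 33.0556² / (2 × 0.870) = 1092.673 / 1.740 = 627.973 m.

Braking distance ≈ 628.0 m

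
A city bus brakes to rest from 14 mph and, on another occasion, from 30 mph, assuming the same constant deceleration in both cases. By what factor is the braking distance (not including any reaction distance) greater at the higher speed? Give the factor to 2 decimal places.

Factor ≈ 4.59

Braking distance d = v²/(2a), so with a fixed, d ∝ v².
Factor = (30/14)² = 2.1429² = 4.5920.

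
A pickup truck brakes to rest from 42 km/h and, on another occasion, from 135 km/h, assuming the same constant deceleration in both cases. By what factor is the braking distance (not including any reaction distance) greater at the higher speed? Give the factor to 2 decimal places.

Braking distance d = v²/(2a), so with a fixed, d ∝ v².
Factor = (135/42)² = 3.2143² = 10.3317.

Factor ≈ 10.33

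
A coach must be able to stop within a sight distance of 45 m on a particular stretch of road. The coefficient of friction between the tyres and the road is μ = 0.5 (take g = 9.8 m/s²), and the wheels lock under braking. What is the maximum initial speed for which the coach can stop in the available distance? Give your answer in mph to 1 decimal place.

Maximum speed ≈ 47.0 mph

a = μg = 0.5 × 9.8 = 4.900 m/s².
v²/(2a) = d ⇒ v = √(2 × 4.900 × 45) = √441.00 = 21.0000 m/s.
21.0000 m/s ÷ 0.44704 = 46.976 mph.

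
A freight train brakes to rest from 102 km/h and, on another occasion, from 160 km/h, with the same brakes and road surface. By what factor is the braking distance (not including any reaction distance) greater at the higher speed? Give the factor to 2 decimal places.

Braking distance d = v²/(2a), so with a fixed, d ∝ v².
Factor = (160/102)² = 1.5686² = 2.4605.

Factor ≈ 2.46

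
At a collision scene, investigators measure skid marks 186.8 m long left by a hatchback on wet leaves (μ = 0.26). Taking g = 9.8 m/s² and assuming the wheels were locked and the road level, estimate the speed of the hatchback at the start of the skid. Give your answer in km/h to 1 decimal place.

Initial speed ≈ 111.1 km/h

Deceleration a = μg = 0.26 × 9.8 = 2.548 m/s².
v = √(2a·d) = √(2 × 2.548 × 186.8) = √951.933 = 30.8534 m/s.
= 30.8534 × 3.6 = 111.072 km/h.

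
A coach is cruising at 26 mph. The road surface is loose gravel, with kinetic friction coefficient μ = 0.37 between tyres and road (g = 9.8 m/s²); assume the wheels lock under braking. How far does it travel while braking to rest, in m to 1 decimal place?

26 mph × 0.44704 = 11.6230 m/s.
a = μg = 0.37 × 9.8 = 3.626 m/s².
Braking distance = v²/(2a) = 11.6230² / (2 × 3.626) = 135.094 / 7.252 = 18.629 m.

Braking distance ≈ 18.6 m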